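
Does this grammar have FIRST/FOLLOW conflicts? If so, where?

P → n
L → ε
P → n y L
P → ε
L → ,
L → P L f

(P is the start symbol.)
A FIRST/FOLLOW conflict occurs when a non-terminal N has a nullable alternative N → β (β ⇒* ε) and another alternative N → α with FIRST(α) ∩ FOLLOW(N) ≠ ∅: on such a lookahead the parser cannot decide between expanding α and letting N vanish via β.

Nullable non-terminals: L, P.
FIRST sets used below: FIRST(P) = { 'n', ε }, FIRST(L) = { ',', 'f', 'n', ε }

L: nullable alternative(s) L → ε; FOLLOW(L) = { $, ',', 'f', 'n' }
  L → ε: FIRST \ {ε} = { } — this is the only nullable alternative, skip
  L → ,: FIRST \ {ε} = { ',' } — overlaps FOLLOW(L) on { ',' }: CONFLICT
  L → P L f: FIRST \ {ε} = { ',', 'f', 'n' } — overlaps FOLLOW(L) on { ',', 'f', 'n' }: CONFLICT

P: nullable alternative(s) P → ε; FOLLOW(P) = { $, ',', 'f', 'n' }
  P → n: FIRST \ {ε} = { 'n' } — overlaps FOLLOW(P) on { 'n' }: CONFLICT
  P → n y L: FIRST \ {ε} = { 'n' } — overlaps FOLLOW(P) on { 'n' }: CONFLICT
  P → ε: FIRST \ {ε} = { } — this is the only nullable alternative, skip

So the grammar has 4 FIRST/FOLLOW conflicts (marked CONFLICT above).

Answer: Yes. P → n with FOLLOW(P) on { 'n' }; P → n y L with FOLLOW(P) on { 'n' }; L → ',' with FOLLOW(L) on { ',' }; L → P L f with FOLLOW(L) on { ',', 'f', 'n' }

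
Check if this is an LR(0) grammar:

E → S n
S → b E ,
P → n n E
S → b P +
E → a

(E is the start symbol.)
Yes, the grammar is LR(0)

A grammar is LR(0) if no state in the canonical LR(0) collection has:
  - both a shift item (dot before a terminal) and a complete item (shift-reduce conflict), or
  - two or more complete items (reduce-reduce conflict; the accept item [E' → E .] counts as a complete item here).

Augment with E' → E and build the canonical LR(0) collection (I0 = CLOSURE({[E' → . E]}), then GOTO on every symbol after a dot until no new states appear). It has 13 states:
  I0: { [E → . S n], [E → . a], [E' → . E], [S → . b E ,], [S → . b P +] }  — shift
  I1: { [E' → E .] }  — accept
  I2: { [E → S . n] }  — shift
  I3: { [E → a .] }  — reduce
  I4: { [E → . S n], [E → . a], [P → . n n E], [S → . b E ,], [S → . b P +], [S → b . E ,], [S → b . P +] }  — shift
  I5: { [S → b E . ,] }  — shift
  I6: { [S → b P . +] }  — shift
  I7: { [P → n . n E] }  — shift
  I8: { [E → . S n], [E → . a], [P → n n . E], [S → . b E ,], [S → . b P +] }  — shift
  I9: { [P → n n E .] }  — reduce
  I10: { [S → b P + .] }  — reduce
  I11: { [S → b E , .] }  — reduce
  I12: { [E → S n .] }  — reduce

Every state is either a pure shift/goto state or contains exactly one complete item and nothing to shift — no conflicts. The grammar is LR(0).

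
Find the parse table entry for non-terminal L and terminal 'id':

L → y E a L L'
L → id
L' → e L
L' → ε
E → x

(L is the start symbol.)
To find M[L, 'id'], we find productions for L where 'id' is in the predict set (PREDICT(N → α) = (FIRST(α) \ {ε}) ∪ (FOLLOW(N) if α ⇒* ε)).

L → y E a L L': PREDICT = { 'y' }
L → id: PREDICT = { 'id' }
  'id' is in predict set, so this production goes in M[L, 'id']

M[L, 'id'] = L → id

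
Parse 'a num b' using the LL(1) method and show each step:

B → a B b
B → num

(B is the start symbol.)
LL(1) parsing maintains a stack (initially the start symbol over $) and the input. At each step: if the stack top is a terminal, match it against the current input token; if it is a non-terminal N, replace it with the RHS of M[N, lookahead] (the unique production whose predict set contains the lookahead).

Stack is shown with the top on the left.

Stack    Input      Action
--------------------------
B $      a num b $  output B → a B b
a B b $  a num b $  match 'a'
B b $    num b $    output B → num
num b $  num b $    match 'num'
b $      b $        match 'b'
$        $          accept

The string is accepted.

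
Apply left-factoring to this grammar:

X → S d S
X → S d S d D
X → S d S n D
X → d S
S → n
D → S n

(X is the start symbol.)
Left-factoring transforms A → αβ₁ | αβ₂ into A → αA' and A' → β₁ | β₂
(α is the longest common prefix among the alternatives). Repeat until
no nonterminal has two alternatives with a common prefix.

Round 1: X has alternatives sharing prefix 'S d S'. Introduce X': X → S d S X'
  Add: X' → ε
  Add: X' → d D
  Add: X' → n D

No remaining common prefixes — done.

Resulting grammar:
X → S d S X'
X' → ε
X' → d D
X' → n D
X → d S
S → n
D → S n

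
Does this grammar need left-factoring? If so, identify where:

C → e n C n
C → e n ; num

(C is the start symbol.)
Left-factoring is needed when two productions for the same non-terminal
share a common prefix on the right-hand side.

Productions for C:
  C → e n C n
  C → e n ; num

Found common prefix 'e n' in productions for C

Answer: Yes, C has productions with common prefix 'e n'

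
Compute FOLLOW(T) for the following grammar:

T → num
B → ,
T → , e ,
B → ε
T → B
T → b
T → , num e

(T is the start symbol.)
To compute FOLLOW(T), find every occurrence of T on a right-hand side N → α T β: add FIRST(β) \ {ε}, and if β is empty or nullable also add FOLLOW(N). Iterate to a fixed point.

T is the start symbol, so $ ∈ FOLLOW(T).
T does not occur on any right-hand side.

Taking the union: FOLLOW(T) = { $ }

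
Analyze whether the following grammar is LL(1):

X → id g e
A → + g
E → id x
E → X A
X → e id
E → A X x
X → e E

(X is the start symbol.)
No. Predict set conflict for X: { 'e' }

A grammar is LL(1) if for each non-terminal N with multiple productions, the predict sets of those productions are pairwise disjoint, where PREDICT(N → α) = (FIRST(α) \ {ε}) ∪ (FOLLOW(N) if α ⇒* ε).

Relevant sets:
  FIRST(X) = { 'e', 'id' }
  FIRST(A) = { '+' }

For X:
  PREDICT(X → id g e) = { 'id' }
  PREDICT(X → e id) = { 'e' }
  PREDICT(X → e E) = { 'e' }
For E:
  PREDICT(E → id x) = { 'id' }
  PREDICT(E → X A) = { 'e', 'id' }
  PREDICT(E → A X x) = { '+' }
A has a single production, so nothing to check there.

Conflict found: Predict set conflict for X: { 'e' }
The grammar is NOT LL(1).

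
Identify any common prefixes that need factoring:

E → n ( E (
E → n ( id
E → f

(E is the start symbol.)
Yes, E has productions with common prefix 'n ('

Left-factoring is needed when two productions for the same non-terminal
share a common prefix on the right-hand side.

Productions for E:
  E → n ( E (
  E → n ( id
  E → f

Found common prefix 'n (' in productions for E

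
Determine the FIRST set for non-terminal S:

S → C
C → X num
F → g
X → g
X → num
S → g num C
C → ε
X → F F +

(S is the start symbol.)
FIRST sets of the other non-terminals involved (by the same procedure, iterated to a fixed point):
  FIRST(C) = { 'g', 'num', ε }

From S → C:
  - C is a non-terminal: add FIRST(C) \ {ε} = { 'g', 'num' }
    C is nullable and nothing follows, so the whole right-hand side can vanish: ε ∈ FIRST(S)
From S → g num C:
  - g is a terminal: add 'g' and stop

Collecting: FIRST(S) = { 'g', 'num', ε }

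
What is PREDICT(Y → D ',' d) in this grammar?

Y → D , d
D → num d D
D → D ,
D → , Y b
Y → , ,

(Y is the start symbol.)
PREDICT(Y → D ',' d) = (FIRST(RHS) \ {ε}) ∪ (FOLLOW(Y) if ε ∈ FIRST(RHS), i.e. RHS ⇒* ε)
FIRST(D) = { ',', 'num' }
FIRST(D ',' d) = { ',', 'num' }
ε ∉ FIRST(D ',' d), so FOLLOW(Y) is not added.
PREDICT(Y → D ',' d) = { ',', 'num' }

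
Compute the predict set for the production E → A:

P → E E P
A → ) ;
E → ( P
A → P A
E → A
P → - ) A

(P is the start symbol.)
PREDICT(E → A) = (FIRST(RHS) \ {ε}) ∪ (FOLLOW(E) if ε ∈ FIRST(RHS), i.e. RHS ⇒* ε)
FIRST(A) = { '(', ')', '-' }
FIRST(A) = { '(', ')', '-' }
ε ∉ FIRST(A), so FOLLOW(E) is not added.
PREDICT(E → A) = { '(', ')', '-' }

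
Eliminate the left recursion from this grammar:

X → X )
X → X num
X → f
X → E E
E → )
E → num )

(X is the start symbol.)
X is directly left-recursive. The standard transformation for
  A → A α₁ | ... | A α_m | β₁ | ... | β_n
is
  A  → β₁ A' | ... | β_n A'
  A' → α₁ A' | ... | α_m A' | ε

X → f becomes X → f X'
X → E E becomes X → E E X'
X → X ) becomes X' → ) X'
X → X num becomes X' → num X'
Add X' → ε

Productions for other non-terminals are unchanged:
  E → )
  E → num )

Resulting grammar:
X → f X'
X → E E X'
X' → ) X'
X' → num X'
X' → ε
E → )
E → num )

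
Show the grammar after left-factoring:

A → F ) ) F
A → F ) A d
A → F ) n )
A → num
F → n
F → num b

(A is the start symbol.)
A → F ) A'
A' → ) F
A' → A d
A' → n )
A → num
F → n
F → num b

Left-factoring transforms A → αβ₁ | αβ₂ into A → αA' and A' → β₁ | β₂
(α is the longest common prefix among the alternatives). Repeat until
no nonterminal has two alternatives with a common prefix.

Round 1: A has alternatives sharing prefix 'F )'. Introduce A': A → F ) A'
  Add: A' → ) F
  Add: A' → A d
  Add: A' → n )

No remaining common prefixes — done.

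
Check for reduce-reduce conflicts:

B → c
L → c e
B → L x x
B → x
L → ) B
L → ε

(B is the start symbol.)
No reduce-reduce conflicts

Augment with B' → B and build the canonical LR(0) collection (I0 = CLOSURE({[B' → . B]}), then GOTO on every symbol after a dot until no new states appear). It has 10 states:
  I0: { [B → . L x x], [B → . c], [B → . x], [B' → . B], [L → . ) B], [L → . c e], [L → .] }  — shift, reduce
  I1: { [B → . L x x], [B → . c], [B → . x], [L → ) . B], [L → . ) B], [L → . c e], [L → .] }  — shift, reduce
  I2: { [B' → B .] }  — accept
  I3: { [B → L . x x] }  — shift
  I4: { [B → c .], [L → c . e] }  — shift, reduce
  I5: { [B → x .] }  — reduce
  I6: { [L → c e .] }  — reduce
  I7: { [B → L x . x] }  — shift
  I8: { [B → L x x .] }  — reduce
  I9: { [L → ) B .] }  — reduce

No state contains more than one complete item.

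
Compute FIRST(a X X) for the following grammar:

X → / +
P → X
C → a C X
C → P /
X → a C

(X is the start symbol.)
{ 'a' }

To compute FIRST(a X X), process the symbols left to right:
Symbol a is a terminal. Add 'a' and stop.
FIRST(a X X) = { 'a' }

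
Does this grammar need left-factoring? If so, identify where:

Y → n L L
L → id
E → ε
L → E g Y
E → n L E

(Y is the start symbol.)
No, left-factoring is not needed

Left-factoring is needed when two productions for the same non-terminal
share a common prefix on the right-hand side.

Productions for L:
  L → id
  L → E g Y
Productions for E:
  E → ε
  E → n L E

No common prefixes found.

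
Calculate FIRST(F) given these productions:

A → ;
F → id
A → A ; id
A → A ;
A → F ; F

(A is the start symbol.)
{ 'id' }

To compute FIRST(F), examine every production with F on the left-hand side, reading each right-hand side left to right until a non-nullable symbol is reached.

From F → id:
  - id is a terminal: add 'id' and stop

Collecting: FIRST(F) = { 'id' }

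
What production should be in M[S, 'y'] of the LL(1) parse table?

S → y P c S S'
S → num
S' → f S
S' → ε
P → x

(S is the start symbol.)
To find M[S, 'y'], we find productions for S where 'y' is in the predict set (PREDICT(N → α) = (FIRST(α) \ {ε}) ∪ (FOLLOW(N) if α ⇒* ε)).

S → y P c S S': PREDICT = { 'y' }
  'y' is in predict set, so this production goes in M[S, 'y']
S → num: PREDICT = { 'num' }

M[S, 'y'] = S → y P c S S'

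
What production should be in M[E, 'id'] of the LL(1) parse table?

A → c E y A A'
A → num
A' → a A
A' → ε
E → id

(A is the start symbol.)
E → id

To find M[E, 'id'], we find productions for E where 'id' is in the predict set (PREDICT(N → α) = (FIRST(α) \ {ε}) ∪ (FOLLOW(N) if α ⇒* ε)).

E → id: PREDICT = { 'id' }
  'id' is in predict set, so this production goes in M[E, 'id']

M[E, 'id'] = E → id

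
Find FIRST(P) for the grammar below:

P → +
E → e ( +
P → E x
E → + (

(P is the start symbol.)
To compute FIRST(P), examine every production with P on the left-hand side, reading each right-hand side left to right until a non-nullable symbol is reached.

FIRST sets of the other non-terminals involved (by the same procedure, iterated to a fixed point):
  FIRST(E) = { '+', 'e' }

From P → +:
  - '+' is a terminal: add '+' and stop
From P → E x:
  - E is a non-terminal: add FIRST(E) \ {ε} = { '+', 'e' }
    E is not nullable, so stop

Collecting: FIRST(P) = { '+', 'e' }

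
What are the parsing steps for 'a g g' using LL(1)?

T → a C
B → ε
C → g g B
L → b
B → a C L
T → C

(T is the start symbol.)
Stack is shown with the top on the left.

Stack    Input    Action
------------------------
T $      a g g $  output T → a C
a C $    a g g $  match 'a'
C $      g g $    output C → g g B
g g B $  g g $    match 'g'
g B $    g $      match 'g'
B $      $        output B → ε
$        $        accept

The string is accepted.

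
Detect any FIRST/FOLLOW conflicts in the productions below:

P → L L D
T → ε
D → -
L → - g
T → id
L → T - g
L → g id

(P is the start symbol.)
A FIRST/FOLLOW conflict occurs when a non-terminal N has a nullable alternative N → β (β ⇒* ε) and another alternative N → α with FIRST(α) ∩ FOLLOW(N) ≠ ∅: on such a lookahead the parser cannot decide between expanding α and letting N vanish via β.

Nullable non-terminals: T.

T: nullable alternative(s) T → ε; FOLLOW(T) = { '-' }
  T → ε: FIRST \ {ε} = { } — this is the only nullable alternative, skip
  T → id: FIRST \ {ε} = { 'id' } — disjoint from FOLLOW(T)

D, L, P have no nullable alternative, so no FIRST/FOLLOW check is needed there.

No FIRST/FOLLOW conflicts found.

Answer: No FIRST/FOLLOW conflicts.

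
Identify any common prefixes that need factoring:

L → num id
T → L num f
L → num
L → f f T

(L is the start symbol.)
Yes, L has productions with common prefix 'num'

Left-factoring is needed when two productions for the same non-terminal
share a common prefix on the right-hand side.

Productions for L:
  L → num id
  L → num
  L → f f T

Found common prefix 'num' in productions for L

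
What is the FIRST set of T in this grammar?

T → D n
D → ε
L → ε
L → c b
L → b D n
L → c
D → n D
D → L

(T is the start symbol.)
{ 'b', 'c', 'n' }

FIRST sets of the other non-terminals involved (by the same procedure, iterated to a fixed point):
  FIRST(D) = { 'b', 'c', 'n', ε }

From T → D n:
  - D is a non-terminal: add FIRST(D) \ {ε} = { 'b', 'c', 'n' }
    D is nullable, so continue to the next symbol
  - n is a terminal: add 'n' and stop

Collecting: FIRST(T) = { 'b', 'c', 'n' }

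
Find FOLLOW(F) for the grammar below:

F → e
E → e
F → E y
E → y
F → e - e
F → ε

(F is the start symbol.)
F is the start symbol, so $ ∈ FOLLOW(F).
F does not occur on any right-hand side.

Taking the union: FOLLOW(F) = { $ }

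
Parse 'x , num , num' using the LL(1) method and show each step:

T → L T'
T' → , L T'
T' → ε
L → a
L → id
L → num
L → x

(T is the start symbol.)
Stack is shown with the top on the left.

Stack     Input            Action
---------------------------------
T $       x , num , num $  output T → L T'
L T' $    x , num , num $  output L → x
x T' $    x , num , num $  match 'x'
T' $      , num , num $    output T' → , L T'
, L T' $  , num , num $    match ','
L T' $    num , num $      output L → num
num T' $  num , num $      match 'num'
T' $      , num $          output T' → , L T'
, L T' $  , num $          match ','
L T' $    num $            output L → num
num T' $  num $            match 'num'
T' $      $                output T' → ε
$         $                accept

The string is accepted.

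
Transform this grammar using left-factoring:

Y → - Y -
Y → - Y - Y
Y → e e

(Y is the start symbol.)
Left-factoring transforms A → αβ₁ | αβ₂ into A → αA' and A' → β₁ | β₂
(α is the longest common prefix among the alternatives). Repeat until
no nonterminal has two alternatives with a common prefix.

Round 1: Y has alternatives sharing prefix '- Y -'. Introduce Y': Y → - Y - Y'
  Add: Y' → ε
  Add: Y' → Y

No remaining common prefixes — done.

Resulting grammar:
Y → - Y - Y'
Y' → ε
Y' → Y
Y → e e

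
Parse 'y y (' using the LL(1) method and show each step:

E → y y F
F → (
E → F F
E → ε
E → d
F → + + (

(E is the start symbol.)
LL(1) parsing maintains a stack (initially the start symbol over $) and the input. At each step: if the stack top is a terminal, match it against the current input token; if it is a non-terminal N, replace it with the RHS of M[N, lookahead] (the unique production whose predict set contains the lookahead).

Stack is shown with the top on the left.

Stack    Input    Action
------------------------
E $      y y ( $  output E → y y F
y y F $  y y ( $  match 'y'
y F $    y ( $    match 'y'
F $      ( $      output F → (
( $      ( $      match '('
$        $        accept

The string is accepted.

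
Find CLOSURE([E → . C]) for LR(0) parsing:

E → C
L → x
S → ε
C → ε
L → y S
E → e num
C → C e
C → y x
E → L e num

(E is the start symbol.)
{ [C → . C e], [C → . y x], [C → .], [E → . C] }

To compute CLOSURE, for each item [A → α.Bβ] where B is a non-terminal, add [B → .γ] for all productions B → γ; repeat for the newly added items until nothing changes.

Start with: [E → . C]
  [E → . C] has the dot before C: add [C → .], [C → . C e], [C → . y x]
No further items can be added.

CLOSURE = { [C → . C e], [C → . y x], [C → .], [E → . C] }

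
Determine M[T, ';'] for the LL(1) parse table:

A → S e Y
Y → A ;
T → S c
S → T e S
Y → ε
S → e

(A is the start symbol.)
To find M[T, ';'], we find productions for T where ';' is in the predict set (PREDICT(N → α) = (FIRST(α) \ {ε}) ∪ (FOLLOW(N) if α ⇒* ε)).

Relevant sets:
  FIRST(S) = { 'e' }

T → S c: PREDICT = { 'e' }

M[T, ';'] is empty (no production applies)

Answer: Empty (error entry)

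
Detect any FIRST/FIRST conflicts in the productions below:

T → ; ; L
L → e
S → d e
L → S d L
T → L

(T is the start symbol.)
No FIRST/FIRST conflicts.

A FIRST/FIRST conflict occurs when two productions N → α and N → β for the same non-terminal have FIRST(α) ∩ FIRST(β) ≠ ∅ (with ε ∈ FIRST of a nullable right-hand side, so two nullable alternatives also conflict).

FIRST sets of the non-terminals at (or reachable through a nullable prefix from) the front of some alternative:
  FIRST(L) = { 'd', 'e' }
  FIRST(S) = { 'd' }

Productions for T:
  T → ; ; L: FIRST = { ';' }
  T → L: FIRST = { 'd', 'e' }
Productions for L:
  L → e: FIRST = { 'e' }
  L → S d L: FIRST = { 'd' }
S has only one production, so no FIRST/FIRST conflict is possible there.

All alternatives of each non-terminal have pairwise disjoint FIRST sets.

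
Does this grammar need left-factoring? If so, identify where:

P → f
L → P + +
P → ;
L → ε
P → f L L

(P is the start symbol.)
Left-factoring is needed when two productions for the same non-terminal
share a common prefix on the right-hand side.

Productions for P:
  P → f
  P → ;
  P → f L L
Productions for L:
  L → P + +
  L → ε

Found common prefix 'f' in productions for P

Answer: Yes, P has productions with common prefix 'f'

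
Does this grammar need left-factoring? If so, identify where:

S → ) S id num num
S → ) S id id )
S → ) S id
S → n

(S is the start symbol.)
Left-factoring is needed when two productions for the same non-terminal
share a common prefix on the right-hand side.

Productions for S:
  S → ) S id num num
  S → ) S id id )
  S → ) S id
  S → n

Found common prefix ') S id' in productions for S

Answer: Yes, S has productions with common prefix ') S id'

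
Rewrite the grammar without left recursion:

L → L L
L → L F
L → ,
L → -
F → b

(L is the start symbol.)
L → , L'
L → - L'
L' → L L'
L' → F L'
L' → ε
F → b

L is directly left-recursive. The standard transformation for
  A → A α₁ | ... | A α_m | β₁ | ... | β_n
is
  A  → β₁ A' | ... | β_n A'
  A' → α₁ A' | ... | α_m A' | ε

L → , becomes L → , L'
L → - becomes L → - L'
L → L L becomes L' → L L'
L → L F becomes L' → F L'
Add L' → ε

Productions for other non-terminals are unchanged:
  F → b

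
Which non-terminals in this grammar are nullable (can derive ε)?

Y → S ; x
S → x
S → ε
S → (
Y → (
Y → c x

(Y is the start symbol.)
A non-terminal is nullable if it can derive ε (the empty string): either it has an ε-production, or it has a production whose right-hand side consists entirely of nullable non-terminals.

ε-productions: S → ε
So S is immediately nullable.
No further non-terminal can be added: every production for the remaining non-terminals contains a terminal or a non-nullable non-terminal.
Nullable = { 'S' }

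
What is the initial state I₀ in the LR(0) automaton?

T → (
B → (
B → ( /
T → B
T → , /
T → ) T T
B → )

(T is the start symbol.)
{ [B → . ( /], [B → . (], [B → . )], [T → . (], [T → . ) T T], [T → . , /], [T → . B], [T' → . T] }

First, augment the grammar with T' → T
I₀ = CLOSURE({ [T' → . T] }):
  [T' → . T] has the dot before T: add [T → . (], [T → . B], [T → . , /], [T → . ) T T]
  [T → . B] has the dot before B: add [B → . (], [B → . ( /], [B → . )]
No further items can be added.

I₀ = { [B → . ( /], [B → . (], [B → . )], [T → . (], [T → . ) T T], [T → . , /], [T → . B], [T' → . T] }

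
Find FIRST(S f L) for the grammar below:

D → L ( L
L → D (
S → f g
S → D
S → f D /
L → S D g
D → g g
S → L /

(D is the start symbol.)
FIRST sets of the non-terminals involved (from the grammar, by fixed-point iteration):
  FIRST(S) = { 'f', 'g' }

To compute FIRST(S f L), process the symbols left to right:
Symbol S is a non-terminal. Add FIRST(S) \ {ε} = { 'f', 'g' }
S is not nullable (ε ∉ FIRST(S)), so stop here.
FIRST(S f L) = { 'f', 'g' }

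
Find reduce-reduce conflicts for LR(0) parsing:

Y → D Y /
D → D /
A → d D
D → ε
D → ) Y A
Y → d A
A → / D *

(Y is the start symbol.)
A reduce-reduce conflict occurs when an LR(0) state has two complete items [A → α .] and [B → β .] — both call for a reduction, and with no lookahead the parser cannot choose between them.

Augment with Y' → Y and build the canonical LR(0) collection (I0 = CLOSURE({[Y' → . Y]}), then GOTO on every symbol after a dot until no new states appear). It has 16 states:
  I0: { [D → . ) Y A], [D → . D /], [D → .], [Y → . D Y /], [Y → . d A], [Y' → . Y] }  — shift, reduce
  I1: { [D → ) . Y A], [D → . ) Y A], [D → . D /], [D → .], [Y → . D Y /], [Y → . d A] }  — shift, reduce
  I2: { [D → . ) Y A], [D → . D /], [D → .], [D → D . /], [Y → . D Y /], [Y → . d A], [Y → D . Y /] }  — shift, reduce
  I3: { [Y' → Y .] }  — accept
  I4: { [A → . / D *], [A → . d D], [Y → d . A] }  — shift
  I5: { [A → / . D *], [D → . ) Y A], [D → . D /], [D → .] }  — shift, reduce
  I6: { [Y → d A .] }  — reduce
  I7: { [A → d . D], [D → . ) Y A], [D → . D /], [D → .] }  — shift, reduce
  I8: { [A → d D .], [D → D . /] }  — shift, reduce
  I9: { [D → D / .] }  — reduce
  I10: { [A → / D . *], [D → D . /] }  — shift
  I11: { [A → / D * .] }  — reduce
  I12: { [Y → D Y . /] }  — shift
  I13: { [Y → D Y / .] }  — reduce
  I14: { [A → . / D *], [A → . d D], [D → ) Y . A] }  — shift
  I15: { [D → ) Y A .] }  — reduce

No state contains more than one complete item.

Answer: No reduce-reduce conflicts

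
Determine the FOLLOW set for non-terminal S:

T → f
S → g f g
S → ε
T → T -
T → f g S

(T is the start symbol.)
{ $, '-' }

In T → f g S: S is at the end, add FOLLOW(T)

The FOLLOW sets referred to above (computed the same way, to a fixed point):
  FOLLOW(T) = { $, '-' }

Taking the union: FOLLOW(S) = { $, '-' }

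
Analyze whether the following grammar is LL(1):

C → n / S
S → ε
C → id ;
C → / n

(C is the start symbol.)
For C:
  PREDICT(C → n '/' S) = { 'n' }
  PREDICT(C → id ';') = { 'id' }
  PREDICT(C → '/' n) = { '/' }
S has a single production, so nothing to check there.

All predict sets are disjoint. The grammar IS LL(1).

Answer: Yes, the grammar is LL(1).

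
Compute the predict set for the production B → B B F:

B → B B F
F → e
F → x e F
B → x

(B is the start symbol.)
{ 'x' }

PREDICT(B → B B F) = (FIRST(RHS) \ {ε}) ∪ (FOLLOW(B) if ε ∈ FIRST(RHS), i.e. RHS ⇒* ε)
FIRST(B) = { 'x' }
FIRST(B B F) = { 'x' }
ε ∉ FIRST(B B F), so FOLLOW(B) is not added.
PREDICT(B → B B F) = { 'x' }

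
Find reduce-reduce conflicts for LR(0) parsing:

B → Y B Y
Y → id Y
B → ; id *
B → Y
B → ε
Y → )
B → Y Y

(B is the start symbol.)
A reduce-reduce conflict occurs when an LR(0) state has two complete items [A → α .] and [B → β .] — both call for a reduction, and with no lookahead the parser cannot choose between them.

Augment with B' → B and build the canonical LR(0) collection (I0 = CLOSURE({[B' → . B]}), then GOTO on every symbol after a dot until no new states appear). It has 12 states:
  I0: { [B → . ; id *], [B → . Y B Y], [B → . Y Y], [B → . Y], [B → .], [B' → . B], [Y → . )], [Y → . id Y] }  — shift, reduce
  I1: { [Y → ) .] }  — reduce
  I2: { [B → ; . id *] }  — shift
  I3: { [B' → B .] }  — accept
  I4: { [B → . ; id *], [B → . Y B Y], [B → . Y Y], [B → . Y], [B → .], [B → Y . B Y], [B → Y . Y], [B → Y .], [Y → . )], [Y → . id Y] }  — shift, 2 reduces
  I5: { [Y → . )], [Y → . id Y], [Y → id . Y] }  — shift
  I6: { [Y → id Y .] }  — reduce
  I7: { [B → Y B . Y], [Y → . )], [Y → . id Y] }  — shift
  I8: { [B → . ; id *], [B → . Y B Y], [B → . Y Y], [B → . Y], [B → .], [B → Y . B Y], [B → Y . Y], [B → Y .], [B → Y Y .], [Y → . )], [Y → . id Y] }  — shift, 3 reduces
  I9: { [B → Y B Y .] }  — reduce
  I10: { [B → ; id . *] }  — shift
  I11: { [B → ; id * .] }  — reduce

I4 contains complete items [B → .], [B → Y .] — reduce-reduce conflict.
I8 contains complete items [B → .], [B → Y .], [B → Y Y .] — reduce-reduce conflict.

Answer: Yes — I4: [B → .] vs [B → Y .]; I8: [B → .] vs [B → Y .]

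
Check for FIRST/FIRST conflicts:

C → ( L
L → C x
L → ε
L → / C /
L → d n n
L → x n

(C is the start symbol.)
A FIRST/FIRST conflict occurs when two productions N → α and N → β for the same non-terminal have FIRST(α) ∩ FIRST(β) ≠ ∅ (with ε ∈ FIRST of a nullable right-hand side, so two nullable alternatives also conflict).

FIRST sets of the non-terminals at (or reachable through a nullable prefix from) the front of some alternative:
  FIRST(C) = { '(' }

Productions for L:
  L → C x: FIRST = { '(' }
  L → ε: FIRST = { ε }
  L → / C /: FIRST = { '/' }
  L → d n n: FIRST = { 'd' }
  L → x n: FIRST = { 'x' }
C has only one production, so no FIRST/FIRST conflict is possible there.

All alternatives of each non-terminal have pairwise disjoint FIRST sets.

Answer: No FIRST/FIRST conflicts.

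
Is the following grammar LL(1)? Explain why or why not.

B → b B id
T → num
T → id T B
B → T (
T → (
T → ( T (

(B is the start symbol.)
Relevant sets:
  FIRST(T) = { '(', 'id', 'num' }

For B:
  PREDICT(B → b B id) = { 'b' }
  PREDICT(B → T '(') = { '(', 'id', 'num' }
For T:
  PREDICT(T → num) = { 'num' }
  PREDICT(T → id T B) = { 'id' }
  PREDICT(T → '(') = { '(' }
  PREDICT(T → '(' T '(') = { '(' }

Conflict found: Predict set conflict for T: { '(' }
The grammar is NOT LL(1).

Answer: No. Predict set conflict for T: { '(' }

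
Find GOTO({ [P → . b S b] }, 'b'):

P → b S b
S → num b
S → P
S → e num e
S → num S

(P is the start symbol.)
{ [P → . b S b], [P → b . S b], [S → . P], [S → . e num e], [S → . num S], [S → . num b] }

GOTO(I, 'b') = CLOSURE({ [A → αX.β] : [A → α.Xβ] ∈ I, X = 'b' })

Items with dot before 'b', with the dot advanced:
  [P → . b S b] → [P → b . S b]
Closure of the advanced items:
  [P → b . S b] has the dot before S: add [S → . num b], [S → . P], [S → . e num e], [S → . num S]
  [S → . P] has the dot before P: add [P → . b S b]

GOTO = { [P → . b S b], [P → b . S b], [S → . P], [S → . e num e], [S → . num S], [S → . num b] }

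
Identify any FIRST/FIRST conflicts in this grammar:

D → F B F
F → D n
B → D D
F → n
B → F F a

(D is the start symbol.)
A FIRST/FIRST conflict occurs when two productions N → α and N → β for the same non-terminal have FIRST(α) ∩ FIRST(β) ≠ ∅ (with ε ∈ FIRST of a nullable right-hand side, so two nullable alternatives also conflict).

FIRST sets of the non-terminals at (or reachable through a nullable prefix from) the front of some alternative:
  FIRST(D) = { 'n' }
  FIRST(F) = { 'n' }

Productions for F:
  F → D n: FIRST = { 'n' }
  F → n: FIRST = { 'n' }
Productions for B:
  B → D D: FIRST = { 'n' }
  B → F F a: FIRST = { 'n' }
D has only one production, so no FIRST/FIRST conflict is possible there.

Conflict for F: F → D n and F → n
  Overlap: { 'n' }
Conflict for B: B → D D and B → F F a
  Overlap: { 'n' }

Answer: Yes. F → D n / F → n on { 'n' }; B → D D / B → F F a on { 'n' }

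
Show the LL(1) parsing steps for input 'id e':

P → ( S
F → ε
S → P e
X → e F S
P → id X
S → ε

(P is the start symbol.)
Stack is shown with the top on the left.

Stack    Input   Action
-----------------------
P $      id e $  output P → id X
id X $   id e $  match 'id'
X $      e $     output X → e F S
e F S $  e $     match 'e'
F S $    $       output F → ε
S $      $       output S → ε
$        $       accept

The string is accepted.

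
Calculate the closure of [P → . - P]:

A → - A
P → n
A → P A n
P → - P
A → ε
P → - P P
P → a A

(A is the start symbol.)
Start with: [P → . - P]
The dot precedes the terminal '-', so nothing is added.

CLOSURE = { [P → . - P] }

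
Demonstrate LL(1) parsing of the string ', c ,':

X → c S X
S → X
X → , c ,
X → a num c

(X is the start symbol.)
Stack is shown with the top on the left.

Stack    Input    Action
------------------------
X $      , c , $  output X → , c ,
, c , $  , c , $  match ','
c , $    c , $    match 'c'
, $      , $      match ','
$        $        accept

The string is accepted.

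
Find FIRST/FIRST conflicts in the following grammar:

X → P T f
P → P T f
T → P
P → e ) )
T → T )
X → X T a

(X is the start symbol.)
FIRST sets of the non-terminals at (or reachable through a nullable prefix from) the front of some alternative:
  FIRST(P) = { 'e' }
  FIRST(X) = { 'e' }
  FIRST(T) = { 'e' }

Productions for X:
  X → P T f: FIRST = { 'e' }
  X → X T a: FIRST = { 'e' }
Productions for P:
  P → P T f: FIRST = { 'e' }
  P → e ) ): FIRST = { 'e' }
Productions for T:
  T → P: FIRST = { 'e' }
  T → T ): FIRST = { 'e' }

Conflict for X: X → P T f and X → X T a
  Overlap: { 'e' }
Conflict for P: P → P T f and P → e ) )
  Overlap: { 'e' }
Conflict for T: T → P and T → T )
  Overlap: { 'e' }

Answer: Yes. X → P T f / X → X T a on { 'e' }; P → P T f / P → e ')' ')' on { 'e' }; T → P / T → T ')' on { 'e' }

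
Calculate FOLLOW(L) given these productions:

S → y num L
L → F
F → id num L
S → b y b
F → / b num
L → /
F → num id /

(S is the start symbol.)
{ $ }

To compute FOLLOW(L), find every occurrence of L on a right-hand side N → α L β: add FIRST(β) \ {ε}, and if β is empty or nullable also add FOLLOW(N). Iterate to a fixed point.

In S → y num L: L is at the end, add FOLLOW(S)
In F → id num L: L is at the end, add FOLLOW(F)

The FOLLOW sets referred to above (computed the same way, to a fixed point):
  FOLLOW(S) = { $ }
  FOLLOW(F) = { $ }

Taking the union: FOLLOW(L) = { $ }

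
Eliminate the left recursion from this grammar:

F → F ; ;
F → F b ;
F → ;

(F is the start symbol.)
F → ; F'
F' → ; ; F'
F' → b ; F'
F' → ε

F is directly left-recursive. The standard transformation for
  A → A α₁ | ... | A α_m | β₁ | ... | β_n
is
  A  → β₁ A' | ... | β_n A'
  A' → α₁ A' | ... | α_m A' | ε

F → ; becomes F → ; F'
F → F ; ; becomes F' → ; ; F'
F → F b ; becomes F' → b ; F'
Add F' → ε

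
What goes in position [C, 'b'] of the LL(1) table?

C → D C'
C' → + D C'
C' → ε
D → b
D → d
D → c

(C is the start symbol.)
To find M[C, 'b'], we find productions for C where 'b' is in the predict set (PREDICT(N → α) = (FIRST(α) \ {ε}) ∪ (FOLLOW(N) if α ⇒* ε)).

Relevant sets:
  FIRST(D) = { 'b', 'c', 'd' }

C → D C': PREDICT = { 'b', 'c', 'd' }
  'b' is in predict set, so this production goes in M[C, 'b']

M[C, 'b'] = C → D C'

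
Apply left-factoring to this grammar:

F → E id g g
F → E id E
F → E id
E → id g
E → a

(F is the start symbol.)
Left-factoring transforms A → αβ₁ | αβ₂ into A → αA' and A' → β₁ | β₂
(α is the longest common prefix among the alternatives). Repeat until
no nonterminal has two alternatives with a common prefix.

Round 1: F has alternatives sharing prefix 'E id'. Introduce F': F → E id F'
  Add: F' → g g
  Add: F' → E
  Add: F' → ε

No remaining common prefixes — done.

Resulting grammar:
F → E id F'
F' → g g
F' → E
F' → ε
E → id g
E → a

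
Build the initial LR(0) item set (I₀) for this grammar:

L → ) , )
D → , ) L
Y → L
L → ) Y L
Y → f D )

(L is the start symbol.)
{ [L → . ) , )], [L → . ) Y L], [L' → . L] }

First, augment the grammar with L' → L
I₀ = CLOSURE({ [L' → . L] }):
  [L' → . L] has the dot before L: add [L → . ) , )], [L → . ) Y L]
No further items can be added.

I₀ = { [L → . ) , )], [L → . ) Y L], [L' → . L] }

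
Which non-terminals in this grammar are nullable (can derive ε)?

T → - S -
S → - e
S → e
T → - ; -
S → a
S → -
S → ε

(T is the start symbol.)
{ 'S' }

A non-terminal is nullable if it can derive ε (the empty string): either it has an ε-production, or it has a production whose right-hand side consists entirely of nullable non-terminals.

ε-productions: S → ε
So S is immediately nullable.
No further non-terminal can be added: every production for the remaining non-terminals contains a terminal or a non-nullable non-terminal.
Nullable = { 'S' }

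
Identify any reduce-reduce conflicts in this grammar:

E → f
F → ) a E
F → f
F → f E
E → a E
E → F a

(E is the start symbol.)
Yes — I5: [E → f .] vs [F → f .]

A reduce-reduce conflict occurs when an LR(0) state has two complete items [A → α .] and [B → β .] — both call for a reduction, and with no lookahead the parser cannot choose between them.

Augment with E' → E and build the canonical LR(0) collection (I0 = CLOSURE({[E' → . E]}), then GOTO on every symbol after a dot until no new states appear). It has 11 states:
  I0: { [E → . F a], [E → . a E], [E → . f], [E' → . E], [F → . ) a E], [F → . f E], [F → . f] }  — shift
  I1: { [F → ) . a E] }  — shift
  I2: { [E' → E .] }  — accept
  I3: { [E → F . a] }  — shift
  I4: { [E → . F a], [E → . a E], [E → . f], [E → a . E], [F → . ) a E], [F → . f E], [F → . f] }  — shift
  I5: { [E → . F a], [E → . a E], [E → . f], [E → f .], [F → . ) a E], [F → . f E], [F → . f], [F → f . E], [F → f .] }  — shift, 2 reduces
  I6: { [F → f E .] }  — reduce
  I7: { [E → a E .] }  — reduce
  I8: { [E → F a .] }  — reduce
  I9: { [E → . F a], [E → . a E], [E → . f], [F → ) a . E], [F → . ) a E], [F → . f E], [F → . f] }  — shift
  I10: { [F → ) a E .] }  — reduce

I5 contains complete items [E → f .], [F → f .] — reduce-reduce conflict.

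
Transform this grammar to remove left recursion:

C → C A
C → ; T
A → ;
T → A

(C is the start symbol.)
C is directly left-recursive. The standard transformation for
  A → A α₁ | ... | A α_m | β₁ | ... | β_n
is
  A  → β₁ A' | ... | β_n A'
  A' → α₁ A' | ... | α_m A' | ε

C → ; T becomes C → ; T C'
C → C A becomes C' → A C'
Add C' → ε

Productions for other non-terminals are unchanged:
  A → ;
  T → A

Resulting grammar:
C → ; T C'
C' → A C'
C' → ε
A → ;
T → A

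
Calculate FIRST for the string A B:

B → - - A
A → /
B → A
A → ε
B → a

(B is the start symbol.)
{ '-', '/', 'a', ε }

FIRST sets of the non-terminals involved (from the grammar, by fixed-point iteration):
  FIRST(A) = { '/', ε }
  FIRST(B) = { '-', '/', 'a', ε }

To compute FIRST(A B), process the symbols left to right:
Symbol A is a non-terminal. Add FIRST(A) \ {ε} = { '/' }
A is nullable (ε ∈ FIRST(A)), continue to the next symbol.
Symbol B is a non-terminal. Add FIRST(B) \ {ε} = { '-', '/', 'a' }
B is nullable (ε ∈ FIRST(B)), continue to the next symbol.
All symbols are nullable, so ε is in the result.
FIRST(A B) = { '-', '/', 'a', ε }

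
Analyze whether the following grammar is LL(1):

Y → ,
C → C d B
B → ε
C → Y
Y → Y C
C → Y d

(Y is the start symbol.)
No. Predict set conflict for Y: { ',' }

Relevant sets:
  FIRST(Y) = { ',' }
  FIRST(C) = { ',' }

For Y:
  PREDICT(Y → ',') = { ',' }
  PREDICT(Y → Y C) = { ',' }
For C:
  PREDICT(C → C d B) = { ',' }
  PREDICT(C → Y) = { ',' }
  PREDICT(C → Y d) = { ',' }
B has a single production, so nothing to check there.

Conflict found: Predict set conflict for Y: { ',' }
The grammar is NOT LL(1).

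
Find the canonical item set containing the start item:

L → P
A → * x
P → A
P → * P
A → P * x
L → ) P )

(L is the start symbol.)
{ [A → . * x], [A → . P * x], [L → . ) P )], [L → . P], [L' → . L], [P → . * P], [P → . A] }

First, augment the grammar with L' → L
I₀ = CLOSURE({ [L' → . L] }):
  [L' → . L] has the dot before L: add [L → . P], [L → . ) P )]
  [L → . P] has the dot before P: add [P → . A], [P → . * P]
  [P → . A] has the dot before A: add [A → . * x], [A → . P * x]
No further items can be added.

I₀ = { [A → . * x], [A → . P * x], [L → . ) P )], [L → . P], [L' → . L], [P → . * P], [P → . A] }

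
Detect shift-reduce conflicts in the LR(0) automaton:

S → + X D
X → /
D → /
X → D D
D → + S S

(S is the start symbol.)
No shift-reduce conflicts

Augment with S' → S and build the canonical LR(0) collection (I0 = CLOSURE({[S' → . S]}), then GOTO on every symbol after a dot until no new states appear). It has 12 states:
  I0: { [S → . + X D], [S' → . S] }  — shift
  I1: { [D → . + S S], [D → . /], [S → + . X D], [X → . /], [X → . D D] }  — shift
  I2: { [S' → S .] }  — accept
  I3: { [D → + . S S], [S → . + X D] }  — shift
  I4: { [D → / .], [X → / .] }  — 2 reduces
  I5: { [D → . + S S], [D → . /], [X → D . D] }  — shift
  I6: { [D → . + S S], [D → . /], [S → + X . D] }  — shift
  I7: { [D → / .] }  — reduce
  I8: { [S → + X D .] }  — reduce
  I9: { [X → D D .] }  — reduce
  I10: { [D → + S . S], [S → . + X D] }  — shift
  I11: { [D → + S S .] }  — reduce

No state contains both a complete item and a shift item.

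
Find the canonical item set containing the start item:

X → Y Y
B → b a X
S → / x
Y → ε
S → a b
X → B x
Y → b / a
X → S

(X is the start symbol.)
{ [B → . b a X], [S → . / x], [S → . a b], [X → . B x], [X → . S], [X → . Y Y], [X' → . X], [Y → . b / a], [Y → .] }

First, augment the grammar with X' → X
I₀ = CLOSURE({ [X' → . X] }):
  [X' → . X] has the dot before X: add [X → . Y Y], [X → . B x], [X → . S]
  [X → . Y Y] has the dot before Y: add [Y → .], [Y → . b / a]
  [X → . B x] has the dot before B: add [B → . b a X]
  [X → . S] has the dot before S: add [S → . / x], [S → . a b]
No further items can be added.

I₀ = { [B → . b a X], [S → . / x], [S → . a b], [X → . B x], [X → . S], [X → . Y Y], [X' → . X], [Y → . b / a], [Y → .] }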